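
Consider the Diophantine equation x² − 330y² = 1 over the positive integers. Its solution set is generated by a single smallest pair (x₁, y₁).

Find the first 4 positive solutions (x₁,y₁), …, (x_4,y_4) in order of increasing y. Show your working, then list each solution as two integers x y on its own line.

[18; 6,36] for √330; ℓ=2 ⇒ convergent index 1
i=0: a=18 ⇒ p=18, q=1
i=1: a=6 ⇒ p=109, q=6
→ (109, 6).  Check: 109²=11881, 330·6²=11880, difference 1.
(x_2, y_2) = (109·109 + 330·6·6, 109·6 + 6·109) = (23761, 1308)
(x_3, y_3) = (109·23761 + 330·6·1308, 109·1308 + 6·23761) = (5179789, 285138)
(x_4, y_4) = (109·5179789 + 330·6·285138, 109·285138 + 6·5179789) = (1129170241, 62158776)

109 6
23761 1308
5179789 285138
1129170241 62158776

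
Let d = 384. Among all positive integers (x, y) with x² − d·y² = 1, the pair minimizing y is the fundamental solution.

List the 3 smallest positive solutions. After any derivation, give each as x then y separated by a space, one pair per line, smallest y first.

√384 → a₀=19, period (1,1,2,9,2,1,1,38); ℓ=8 even so k=7
step 0: (19, 1)  from 19·(1,0) + (0,1)
…
step 2: (39, 2)  from 1·(20,1) + (19,1)
step 3: (98, 5)  from 2·(39,2) + (20,1)
step 4: (921, 47)  from 9·(98,5) + (39,2)
…
step 6: (2861, 146)  from 1·(1940,99) + (921,47)
step 7: (4801, 245)  from 1·(2861,146) + (1940,99)
(x₁, y₁) = (4801, 245);  4801² − 384·245² = 1 ✓
k=2:  x_2 = 4801·4801+384·245·245 = 46099201,  y_2 = 4801·245+245·4801 = 2352490
k=3:  x_3 = 4801·46099201+384·245·2352490 = 442644523201,  y_3 = 4801·2352490+245·46099201 = 22588608735

4801 245
46099201 2352490
442644523201 22588608735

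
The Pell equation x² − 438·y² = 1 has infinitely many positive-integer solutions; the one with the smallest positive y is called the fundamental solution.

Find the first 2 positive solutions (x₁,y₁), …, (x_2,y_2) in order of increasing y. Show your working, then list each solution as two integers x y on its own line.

[20; 1,12,1,40] for √438; ℓ=4 ⇒ convergent index 3
a_0=20:  p_0=20·1+0=20,  q_0=20·0+1=1
a_1=1:  p_1=1·20+1=21,  q_1=1·1+0=1
a_2=12:  p_2=12·21+20=272,  q_2=12·1+1=13
a_3=1:  p_3=1·272+21=293,  q_3=1·13+1=14
→ (293, 14).  Check: 293²=85849, 438·14²=85848, difference 1.
n=2: (293,14)∘(293,14) = (293·293+438·14·14, 293·14+14·293) = (171697,8204)

293 14
171697 8204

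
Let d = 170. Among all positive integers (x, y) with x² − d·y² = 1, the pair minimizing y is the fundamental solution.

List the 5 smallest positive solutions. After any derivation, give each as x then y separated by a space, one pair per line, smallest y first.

√170 = [13; 26, …], period ℓ=1 (odd) → k=1
step 0: (13, 1)  from 13·(1,0) + (0,1)
step 1: (339, 26)  from 26·(13,1) + (1,0)
fundamental: x₁=339, y₁=26  (since 114921 − 170·676 = 1)
n=2: (339,26)∘(339,26) = (339·339+170·26·26, 339·26+26·339) = (229841,17628)
n=3: (229841,17628)∘(339,26) = (339·229841+170·26·17628, 339·17628+26·229841) = (155831859,11951758)
n=4: (155831859,11951758)∘(339,26) = (339·155831859+170·26·11951758, 339·11951758+26·155831859) = (105653770561,8103274296)
n=5: (105653770561,8103274296)∘(339,26) = (339·105653770561+170·26·8103274296, 339·8103274296+26·105653770561) = (71633100608499,5494008020930)

339 26
229841 17628
155831859 11951758
105653770561 8103274296
71633100608499 5494008020930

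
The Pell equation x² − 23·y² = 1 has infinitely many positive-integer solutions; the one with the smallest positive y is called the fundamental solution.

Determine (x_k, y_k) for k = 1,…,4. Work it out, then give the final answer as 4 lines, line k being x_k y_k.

24 5
1151 240
55224 11515
2649601 552480

√23 = [4; 1,3,1,8, …], period ℓ=4 (even) → k=3
k=0  a_k=4  p_k/q_k = 4/1
…
k=2  a_k=3  p_k/q_k = 19/4
k=3  a_k=1  p_k/q_k = 24/5
fundamental: x₁=24, y₁=5  (since 576 − 23·25 = 1)
(x_2, y_2) = (24·24 + 23·5·5, 24·5 + 5·24) = (1151, 240)
(x_3, y_3) = (24·1151 + 23·5·240, 24·240 + 5·1151) = (55224, 11515)
(x_4, y_4) = (24·55224 + 23·5·11515, 24·11515 + 5·55224) = (2649601, 552480)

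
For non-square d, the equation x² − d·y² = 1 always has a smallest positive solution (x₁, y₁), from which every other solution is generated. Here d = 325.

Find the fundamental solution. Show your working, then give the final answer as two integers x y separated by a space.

649 36

d=325: √d = [18; 36] (ℓ=1, odd), read p_1/q_1
i=0: a=18 ⇒ p=18, q=1
i=1: a=36 ⇒ p=649, q=36
→ (649, 36).  Check: 649²=421201, 325·36²=421200, difference 1.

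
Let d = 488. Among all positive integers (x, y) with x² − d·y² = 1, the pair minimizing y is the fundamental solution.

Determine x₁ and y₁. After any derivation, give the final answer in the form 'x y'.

243 11

[22; 11,44] for √488; ℓ=2 ⇒ convergent index 1
k=0  a_k=22  p_k/q_k = 22/1
k=1  a_k=11  p_k/q_k = 243/11
(x₁, y₁) = (243, 11);  243² − 488·11² = 1 ✓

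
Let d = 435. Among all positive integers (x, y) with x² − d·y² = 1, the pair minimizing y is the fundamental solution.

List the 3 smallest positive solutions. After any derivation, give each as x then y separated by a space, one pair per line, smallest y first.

[20; 1,5,1,40] for √435; ℓ=4 ⇒ convergent index 3
k=0  a_k=20  p_k/q_k = 20/1
…
k=2  a_k=5  p_k/q_k = 125/6
k=3  a_k=1  p_k/q_k = 146/7
(x₁, y₁) = (146, 7);  146² − 435·7² = 1 ✓
n=2: (146,7)∘(146,7) = (146·146+435·7·7, 146·7+7·146) = (42631,2044)
n=3: (42631,2044)∘(146,7) = (146·42631+435·7·2044, 146·2044+7·42631) = (12448106,596841)

146 7
42631 2044
12448106 596841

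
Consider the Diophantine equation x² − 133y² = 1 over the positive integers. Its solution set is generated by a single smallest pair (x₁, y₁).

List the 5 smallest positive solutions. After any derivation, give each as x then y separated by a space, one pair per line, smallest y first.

√133 → a₀=11, period (1,1,7,5,1,…,1,1,22); ℓ=16 even so k=15
step 0: (11, 1)  from 11·(1,0) + (0,1)
step 1: (12, 1)  from 1·(11,1) + (1,0)
…
step 3: (173, 15)  from 7·(23,2) + (12,1)
step 4: (888, 77)  from 5·(173,15) + (23,2)
step 5: (1061, 92)  from 1·(888,77) + (173,15)
step 6: (1949, 169)  from 1·(1061,92) + (888,77)
…
step 8: (7969, 691)  from 2·(3010,261) + (1949,169)
step 9: (10979, 952)  from 1·(7969,691) + (3010,261)
step 10: (18948, 1643)  from 1·(10979,952) + (7969,691)
step 11: (29927, 2595)  from 1·(18948,1643) + (10979,952)
…
step 13: (1210008, 104921)  from 7·(168583,14618) + (29927,2595)
step 14: (1378591, 119539)  from 1·(1210008,104921) + (168583,14618)
step 15: (2588599, 224460)  from 1·(1378591,119539) + (1210008,104921)
fundamental: x₁=2588599, y₁=224460  (since 6700844782801 − 133·50382291600 = 1)
(x_2, y_2) = (2588599·2588599 + 133·224460·224460, 2588599·224460 + 224460·2588599) = (13401689565601, 1162073863080)
(x_3, y_3) = (2588599·13401689565601 + 133·224460·1162073863080, 2588599·1162073863080 + 224460·13401689565601) = (69383200415647777399, 6016286479789825380)
(x_4, y_4) = (2588599·69383200415647777399 + 133·224460·6016286479789825380, 2588599·6016286479789825380 + 224460·69383200415647777399) = (359210566425477440164982401, 31147506330593762303822160)
(x_5, y_5) = (2588599·359210566425477440164982401 + 133·224460·31147506330593762303822160, 2588599·31147506330593762303822160 + 224460·359210566425477440164982401) = (1859704226076779569066850908714999, 161256807479731348725343689282300)

2588599 224460
13401689565601 1162073863080
69383200415647777399 6016286479789825380
359210566425477440164982401 31147506330593762303822160
1859704226076779569066850908714999 161256807479731348725343689282300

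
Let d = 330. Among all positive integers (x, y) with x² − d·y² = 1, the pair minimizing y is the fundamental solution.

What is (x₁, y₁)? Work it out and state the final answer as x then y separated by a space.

[18; 6,36] for √330; ℓ=2 ⇒ convergent index 1
i=0: a=18 ⇒ p=18, q=1
i=1: a=6 ⇒ p=109, q=6
→ (109, 6).  Check: 109²=11881, 330·6²=11880, difference 1.

109 6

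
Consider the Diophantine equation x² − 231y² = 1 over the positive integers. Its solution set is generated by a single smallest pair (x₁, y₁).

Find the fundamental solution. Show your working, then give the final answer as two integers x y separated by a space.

76 5

√231 → a₀=15, period (5,30); ℓ=2 even so k=1
step 0: (15, 1)  from 15·(1,0) + (0,1)
step 1: (76, 5)  from 5·(15,1) + (1,0)
→ (76, 5).  Check: 76²=5776, 231·5²=5775, difference 1.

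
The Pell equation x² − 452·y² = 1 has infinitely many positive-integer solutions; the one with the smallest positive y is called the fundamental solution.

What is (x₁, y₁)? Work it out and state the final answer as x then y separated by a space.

1204353 56648

√452 → a₀=21, period (3,1,5,3,10,3,5,1,3,42); ℓ=10 even so k=9
k=0  a_k=21  p_k/q_k = 21/1
k=1  a_k=3  p_k/q_k = 64/3
…
k=8  a_k=1  p_k/q_k = 313483/14745
k=9  a_k=3  p_k/q_k = 1204353/56648
→ (1204353, 56648).  Check: 1204353²=1450466148609, 452·56648²=1450466148608, difference 1.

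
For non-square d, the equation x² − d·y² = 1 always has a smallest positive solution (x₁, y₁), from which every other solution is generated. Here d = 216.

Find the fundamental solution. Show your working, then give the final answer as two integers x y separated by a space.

d=216: √d = [14; 1,2,3,2,1,28] (ℓ=6, even), read p_5/q_5
step 0: (14, 1)  from 14·(1,0) + (0,1)
step 1: (15, 1)  from 1·(14,1) + (1,0)
…
step 4: (338, 23)  from 2·(147,10) + (44,3)
step 5: (485, 33)  from 1·(338,23) + (147,10)
→ (485, 33).  Check: 485²=235225, 216·33²=235224, difference 1.

485 33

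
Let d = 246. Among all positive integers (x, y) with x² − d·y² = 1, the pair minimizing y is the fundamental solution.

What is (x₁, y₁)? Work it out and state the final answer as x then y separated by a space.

[15; 1,2,5,1,14,1,5,2,1,30] for √246; ℓ=10 ⇒ convergent index 9
step 0: (15, 1)  from 15·(1,0) + (0,1)
…
step 2: (47, 3)  from 2·(16,1) + (15,1)
step 3: (251, 16)  from 5·(47,3) + (16,1)
step 4: (298, 19)  from 1·(251,16) + (47,3)
step 5: (4423, 282)  from 14·(298,19) + (251,16)
…
step 7: (28028, 1787)  from 5·(4721,301) + (4423,282)
step 8: (60777, 3875)  from 2·(28028,1787) + (4721,301)
step 9: (88805, 5662)  from 1·(60777,3875) + (28028,1787)
→ (88805, 5662).  Check: 88805²=7886328025, 246·5662²=7886328024, difference 1.

88805 5662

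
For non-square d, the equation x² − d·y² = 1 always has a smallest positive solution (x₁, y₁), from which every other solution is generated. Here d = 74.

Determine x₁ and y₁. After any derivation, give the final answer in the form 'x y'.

3699 430

d=74: √d = [8; 1,1,1,1,16] (ℓ=5, odd), read p_9/q_9
k=0  a_k=8  p_k/q_k = 8/1
k=1  a_k=1  p_k/q_k = 9/1
…
k=3  a_k=1  p_k/q_k = 26/3
k=4  a_k=1  p_k/q_k = 43/5
…
k=8  a_k=1  p_k/q_k = 2228/259
k=9  a_k=1  p_k/q_k = 3699/430
(x₁, y₁) = (3699, 430);  3699² − 74·430² = 1 ✓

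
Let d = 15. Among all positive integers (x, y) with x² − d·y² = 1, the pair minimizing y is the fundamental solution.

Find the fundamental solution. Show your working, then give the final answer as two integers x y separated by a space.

4 1

√15 = [3; 1,6, …], period ℓ=2 (even) → k=1
k=0  a_k=3  p_k/q_k = 3/1
k=1  a_k=1  p_k/q_k = 4/1
fundamental: x₁=4, y₁=1  (since 16 − 15·1 = 1)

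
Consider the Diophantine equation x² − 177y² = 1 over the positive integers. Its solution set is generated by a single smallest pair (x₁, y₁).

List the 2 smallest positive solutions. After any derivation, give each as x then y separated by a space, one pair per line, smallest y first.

62423 4692
7793261857 585777432

d=177: √d = [13; 3,3,2,8,2,3,3,26] (ℓ=8, even), read p_7/q_7
k=0  a_k=13  p_k/q_k = 13/1
…
k=2  a_k=3  p_k/q_k = 133/10
k=3  a_k=2  p_k/q_k = 306/23
…
k=6  a_k=3  p_k/q_k = 18985/1427
k=7  a_k=3  p_k/q_k = 62423/4692
(x₁, y₁) = (62423, 4692);  62423² − 177·4692² = 1 ✓
k=2:  x_2 = 62423·62423+177·4692·4692 = 7793261857,  y_2 = 62423·4692+4692·62423 = 585777432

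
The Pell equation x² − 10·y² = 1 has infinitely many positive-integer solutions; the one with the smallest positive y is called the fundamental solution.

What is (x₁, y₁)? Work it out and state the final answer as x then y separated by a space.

d=10: √d = [3; 6] (ℓ=1, odd), read p_1/q_1
step 0: (3, 1)  from 3·(1,0) + (0,1)
step 1: (19, 6)  from 6·(3,1) + (1,0)
fundamental: x₁=19, y₁=6  (since 361 − 10·36 = 1)

19 6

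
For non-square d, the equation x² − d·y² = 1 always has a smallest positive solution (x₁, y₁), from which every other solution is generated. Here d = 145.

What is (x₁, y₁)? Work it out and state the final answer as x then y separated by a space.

√145 → a₀=12, period (24); ℓ=1 odd so k=1
i=0: a=12 ⇒ p=12, q=1
i=1: a=24 ⇒ p=289, q=24
fundamental: x₁=289, y₁=24  (since 83521 − 145·576 = 1)

289 24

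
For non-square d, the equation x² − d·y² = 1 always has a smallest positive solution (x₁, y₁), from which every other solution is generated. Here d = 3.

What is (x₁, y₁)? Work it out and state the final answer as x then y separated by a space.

2 1

√3 → a₀=1, period (1,2); ℓ=2 even so k=1
k=0  a_k=1  p_k/q_k = 1/1
k=1  a_k=1  p_k/q_k = 2/1
fundamental: x₁=2, y₁=1  (since 4 − 3·1 = 1)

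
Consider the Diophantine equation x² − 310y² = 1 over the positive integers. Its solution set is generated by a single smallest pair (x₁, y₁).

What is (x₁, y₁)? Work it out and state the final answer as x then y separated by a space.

848719 48204

[17; 1,1,1,1,5,…,1,1,34] for √310; ℓ=16 ⇒ convergent index 15
a_0=17:  p_0=17·1+0=17,  q_0=17·0+1=1
a_1=1:  p_1=1·17+1=18,  q_1=1·1+0=1
a_2=1:  p_2=1·18+17=35,  q_2=1·1+1=2
a_3=1:  p_3=1·35+18=53,  q_3=1·2+1=3
a_4=1:  p_4=1·53+35=88,  q_4=1·3+2=5
a_5=5:  p_5=5·88+53=493,  q_5=5·5+3=28
a_6=3:  p_6=3·493+88=1567,  q_6=3·28+5=89
a_7=1:  p_7=1·1567+493=2060,  q_7=1·89+28=117
a_8=2:  p_8=2·2060+1567=5687,  q_8=2·117+89=323
a_9=1:  p_9=1·5687+2060=7747,  q_9=1·323+117=440
a_10=3:  p_10=3·7747+5687=28928,  q_10=3·440+323=1643
a_11=5:  p_11=5·28928+7747=152387,  q_11=5·1643+440=8655
a_12=1:  p_12=1·152387+28928=181315,  q_12=1·8655+1643=10298
a_13=1:  p_13=1·181315+152387=333702,  q_13=1·10298+8655=18953
a_14=1:  p_14=1·333702+181315=515017,  q_14=1·18953+10298=29251
a_15=1:  p_15=1·515017+333702=848719,  q_15=1·29251+18953=48204
(x₁, y₁) = (848719, 48204);  848719² − 310·48204² = 1 ✓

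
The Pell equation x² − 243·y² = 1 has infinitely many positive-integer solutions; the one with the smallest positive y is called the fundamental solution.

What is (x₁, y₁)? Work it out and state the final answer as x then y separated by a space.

70226 4505

√243 → a₀=15, period (1,1,2,3,15,3,2,1,1,30); ℓ=10 even so k=9
step 0: (15, 1)  from 15·(1,0) + (0,1)
step 1: (16, 1)  from 1·(15,1) + (1,0)
step 2: (31, 2)  from 1·(16,1) + (15,1)
…
step 4: (265, 17)  from 3·(78,5) + (31,2)
…
step 7: (28901, 1854)  from 2·(12424,797) + (4053,260)
step 8: (41325, 2651)  from 1·(28901,1854) + (12424,797)
step 9: (70226, 4505)  from 1·(41325,2651) + (28901,1854)
fundamental: x₁=70226, y₁=4505  (since 4931691076 − 243·20295025 = 1)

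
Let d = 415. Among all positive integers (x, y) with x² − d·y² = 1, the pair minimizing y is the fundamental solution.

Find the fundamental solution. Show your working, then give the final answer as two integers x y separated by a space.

18412804 903849

[20; 2,1,2,4,6,…,1,2,40] for √415; ℓ=16 ⇒ convergent index 15
k=0  a_k=20  p_k/q_k = 20/1
…
k=4  a_k=4  p_k/q_k = 713/35
…
k=6  a_k=1  p_k/q_k = 5154/253
…
k=8  a_k=3  p_k/q_k = 33939/1666
k=9  a_k=1  p_k/q_k = 43534/2137
k=10  a_k=1  p_k/q_k = 77473/3803
k=11  a_k=6  p_k/q_k = 508372/24955
…
k=13  a_k=2  p_k/q_k = 4730294/232201
k=14  a_k=1  p_k/q_k = 6841255/335824
k=15  a_k=2  p_k/q_k = 18412804/903849
(x₁, y₁) = (18412804, 903849);  18412804² − 415·903849² = 1 ✓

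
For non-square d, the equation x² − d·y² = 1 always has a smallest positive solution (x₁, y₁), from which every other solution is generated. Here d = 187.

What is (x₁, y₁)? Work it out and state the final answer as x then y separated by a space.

1682 123

√187 = [13; 1,2,13,2,1,26, …], period ℓ=6 (even) → k=5
k=0  a_k=13  p_k/q_k = 13/1
k=1  a_k=1  p_k/q_k = 14/1
k=2  a_k=2  p_k/q_k = 41/3
…
k=4  a_k=2  p_k/q_k = 1135/83
k=5  a_k=1  p_k/q_k = 1682/123
→ (1682, 123).  Check: 1682²=2829124, 187·123²=2829123, difference 1.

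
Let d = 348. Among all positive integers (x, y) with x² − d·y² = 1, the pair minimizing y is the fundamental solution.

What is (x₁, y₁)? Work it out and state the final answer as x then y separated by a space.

1567 84

√348 = [18; 1,1,1,8,1,1,1,36, …], period ℓ=8 (even) → k=7
step 0: (18, 1)  from 18·(1,0) + (0,1)
step 1: (19, 1)  from 1·(18,1) + (1,0)
step 2: (37, 2)  from 1·(19,1) + (18,1)
step 3: (56, 3)  from 1·(37,2) + (19,1)
step 4: (485, 26)  from 8·(56,3) + (37,2)
…
step 6: (1026, 55)  from 1·(541,29) + (485,26)
step 7: (1567, 84)  from 1·(1026,55) + (541,29)
fundamental: x₁=1567, y₁=84  (since 2455489 − 348·7056 = 1)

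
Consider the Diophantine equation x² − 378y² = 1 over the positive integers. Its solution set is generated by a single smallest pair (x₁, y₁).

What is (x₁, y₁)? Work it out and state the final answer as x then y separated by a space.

d=378: √d = [19; 2,3,1,4,1,3,2,38] (ℓ=8, even), read p_7/q_7
k=0  a_k=19  p_k/q_k = 19/1
k=1  a_k=2  p_k/q_k = 39/2
k=2  a_k=3  p_k/q_k = 136/7
…
k=6  a_k=3  p_k/q_k = 3869/199
k=7  a_k=2  p_k/q_k = 8749/450
→ (8749, 450).  Check: 8749²=76545001, 378·450²=76545000, difference 1.

8749 450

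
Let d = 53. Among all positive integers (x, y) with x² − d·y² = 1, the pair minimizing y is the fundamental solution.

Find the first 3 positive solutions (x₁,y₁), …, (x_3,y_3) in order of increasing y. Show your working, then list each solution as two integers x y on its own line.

[7; 3,1,1,3,14] for √53; ℓ=5 ⇒ convergent index 9
step 0: (7, 1)  from 7·(1,0) + (0,1)
…
step 3: (51, 7)  from 1·(29,4) + (22,3)
step 4: (182, 25)  from 3·(51,7) + (29,4)
step 5: (2599, 357)  from 14·(182,25) + (51,7)
…
step 7: (10578, 1453)  from 1·(7979,1096) + (2599,357)
step 8: (18557, 2549)  from 1·(10578,1453) + (7979,1096)
step 9: (66249, 9100)  from 3·(18557,2549) + (10578,1453)
→ (66249, 9100).  Check: 66249²=4388930001, 53·9100²=4388930000, difference 1.
n=2: (66249,9100)∘(66249,9100) = (66249·66249+53·9100·9100, 66249·9100+9100·66249) = (8777860001,1205731800)
n=3: (8777860001,1205731800)∘(66249,9100) = (66249·8777860001+53·9100·1205731800, 66249·1205731800+9100·8777860001) = (1163048894346249,159757052027300)

66249 9100
8777860001 1205731800
1163048894346249 159757052027300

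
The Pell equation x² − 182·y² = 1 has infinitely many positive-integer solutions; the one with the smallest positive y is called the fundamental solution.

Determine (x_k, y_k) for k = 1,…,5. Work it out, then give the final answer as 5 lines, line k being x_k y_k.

27 2
1457 108
78651 5830
4245697 314712
229188987 16988618

√182 → a₀=13, period (2,26); ℓ=2 even so k=1
step 0: (13, 1)  from 13·(1,0) + (0,1)
step 1: (27, 2)  from 2·(13,1) + (1,0)
fundamental: x₁=27, y₁=2  (since 729 − 182·4 = 1)
(x_2, y_2) = (27·27 + 182·2·2, 27·2 + 2·27) = (1457, 108)
(x_3, y_3) = (27·1457 + 182·2·108, 27·108 + 2·1457) = (78651, 5830)
(x_4, y_4) = (27·78651 + 182·2·5830, 27·5830 + 2·78651) = (4245697, 314712)
(x_5, y_5) = (27·4245697 + 182·2·314712, 27·314712 + 2·4245697) = (229188987, 16988618)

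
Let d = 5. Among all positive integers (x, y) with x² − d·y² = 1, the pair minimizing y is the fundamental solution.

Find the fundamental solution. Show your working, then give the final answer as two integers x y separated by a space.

9 4

d=5: √d = [2; 4] (ℓ=1, odd), read p_1/q_1
k=0  a_k=2  p_k/q_k = 2/1
k=1  a_k=4  p_k/q_k = 9/4
fundamental: x₁=9, y₁=4  (since 81 − 5·16 = 1)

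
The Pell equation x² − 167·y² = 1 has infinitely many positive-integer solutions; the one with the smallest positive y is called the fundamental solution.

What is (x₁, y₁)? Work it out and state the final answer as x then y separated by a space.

√167 → a₀=12, period (1,11,1,24); ℓ=4 even so k=3
k=0  a_k=12  p_k/q_k = 12/1
k=1  a_k=1  p_k/q_k = 13/1
k=2  a_k=11  p_k/q_k = 155/12
k=3  a_k=1  p_k/q_k = 168/13
fundamental: x₁=168, y₁=13  (since 28224 − 167·169 = 1)

168 13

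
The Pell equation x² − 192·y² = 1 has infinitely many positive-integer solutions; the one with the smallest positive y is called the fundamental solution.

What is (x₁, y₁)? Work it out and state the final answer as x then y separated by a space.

[13; 1,5,1,26] for √192; ℓ=4 ⇒ convergent index 3
i=0: a=13 ⇒ p=13, q=1
…
i=2: a=5 ⇒ p=83, q=6
i=3: a=1 ⇒ p=97, q=7
fundamental: x₁=97, y₁=7  (since 9409 − 192·49 = 1)

97 7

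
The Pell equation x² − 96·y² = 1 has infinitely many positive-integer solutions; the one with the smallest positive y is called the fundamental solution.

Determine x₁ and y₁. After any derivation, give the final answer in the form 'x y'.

49 5

√96 → a₀=9, period (1,3,1,18); ℓ=4 even so k=3
i=0: a=9 ⇒ p=9, q=1
i=1: a=1 ⇒ p=10, q=1
i=2: a=3 ⇒ p=39, q=4
i=3: a=1 ⇒ p=49, q=5
→ (49, 5).  Check: 49²=2401, 96·5²=2400, difference 1.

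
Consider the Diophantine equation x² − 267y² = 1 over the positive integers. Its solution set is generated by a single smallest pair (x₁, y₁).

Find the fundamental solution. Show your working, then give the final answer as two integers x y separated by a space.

√267 = [16; 2,1,15,1,2,32, …], period ℓ=6 (even) → k=5
k=0  a_k=16  p_k/q_k = 16/1
…
k=3  a_k=15  p_k/q_k = 768/47
k=4  a_k=1  p_k/q_k = 817/50
k=5  a_k=2  p_k/q_k = 2402/147
(x₁, y₁) = (2402, 147);  2402² − 267·147² = 1 ✓

2402 147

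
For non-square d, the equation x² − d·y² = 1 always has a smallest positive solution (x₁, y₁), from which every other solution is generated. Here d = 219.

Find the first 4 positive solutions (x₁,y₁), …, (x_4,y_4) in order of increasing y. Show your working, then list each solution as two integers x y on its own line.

74 5
10951 740
1620674 109515
239848801 16207480

[14; 1,3,1,28] for √219; ℓ=4 ⇒ convergent index 3
step 0: (14, 1)  from 14·(1,0) + (0,1)
step 1: (15, 1)  from 1·(14,1) + (1,0)
step 2: (59, 4)  from 3·(15,1) + (14,1)
step 3: (74, 5)  from 1·(59,4) + (15,1)
fundamental: x₁=74, y₁=5  (since 5476 − 219·25 = 1)
n=2: (74,5)∘(74,5) = (74·74+219·5·5, 74·5+5·74) = (10951,740)
n=3: (10951,740)∘(74,5) = (74·10951+219·5·740, 74·740+5·10951) = (1620674,109515)
n=4: (1620674,109515)∘(74,5) = (74·1620674+219·5·109515, 74·109515+5·1620674) = (239848801,16207480)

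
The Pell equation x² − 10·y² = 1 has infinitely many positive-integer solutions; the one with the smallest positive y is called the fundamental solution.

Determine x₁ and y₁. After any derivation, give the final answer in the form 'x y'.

√10 → a₀=3, period (6); ℓ=1 odd so k=1
step 0: (3, 1)  from 3·(1,0) + (0,1)
step 1: (19, 6)  from 6·(3,1) + (1,0)
→ (19, 6).  Check: 19²=361, 10·6²=360, difference 1.

19 6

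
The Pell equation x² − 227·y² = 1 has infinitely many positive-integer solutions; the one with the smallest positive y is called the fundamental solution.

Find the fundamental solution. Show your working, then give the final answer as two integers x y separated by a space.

226 15

[15; 15,30] for √227; ℓ=2 ⇒ convergent index 1
k=0  a_k=15  p_k/q_k = 15/1
k=1  a_k=15  p_k/q_k = 226/15
→ (226, 15).  Check: 226²=51076, 227·15²=51075, difference 1.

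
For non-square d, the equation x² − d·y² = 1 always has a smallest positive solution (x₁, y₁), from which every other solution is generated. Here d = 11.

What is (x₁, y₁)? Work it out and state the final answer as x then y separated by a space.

√11 → a₀=3, period (3,6); ℓ=2 even so k=1
step 0: (3, 1)  from 3·(1,0) + (0,1)
step 1: (10, 3)  from 3·(3,1) + (1,0)
→ (10, 3).  Check: 10²=100, 11·3²=99, difference 1.

10 3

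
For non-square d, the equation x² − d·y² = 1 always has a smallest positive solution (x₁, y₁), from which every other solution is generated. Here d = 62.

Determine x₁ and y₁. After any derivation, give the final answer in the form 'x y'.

63 8

√62 → a₀=7, period (1,6,1,14); ℓ=4 even so k=3
k=0  a_k=7  p_k/q_k = 7/1
…
k=2  a_k=6  p_k/q_k = 55/7
k=3  a_k=1  p_k/q_k = 63/8
(x₁, y₁) = (63, 8);  63² − 62·8² = 1 ✓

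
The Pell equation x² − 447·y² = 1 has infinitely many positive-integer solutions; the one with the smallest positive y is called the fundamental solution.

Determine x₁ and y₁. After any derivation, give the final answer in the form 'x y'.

[21; 7,42] for √447; ℓ=2 ⇒ convergent index 1
step 0: (21, 1)  from 21·(1,0) + (0,1)
step 1: (148, 7)  from 7·(21,1) + (1,0)
fundamental: x₁=148, y₁=7  (since 21904 − 447·49 = 1)

148 7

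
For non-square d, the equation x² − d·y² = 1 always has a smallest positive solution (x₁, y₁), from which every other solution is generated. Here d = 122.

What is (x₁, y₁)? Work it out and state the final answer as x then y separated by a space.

243 22

√122 → a₀=11, period (22); ℓ=1 odd so k=1
a_0=11:  p_0=11·1+0=11,  q_0=11·0+1=1
a_1=22:  p_1=22·11+1=243,  q_1=22·1+0=22
fundamental: x₁=243, y₁=22  (since 59049 − 122·484 = 1)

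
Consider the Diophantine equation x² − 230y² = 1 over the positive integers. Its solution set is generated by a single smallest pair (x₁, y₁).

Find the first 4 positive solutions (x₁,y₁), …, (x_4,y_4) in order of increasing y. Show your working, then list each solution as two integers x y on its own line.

√230 → a₀=15, period (6,30); ℓ=2 even so k=1
a_0=15:  p_0=15·1+0=15,  q_0=15·0+1=1
a_1=6:  p_1=6·15+1=91,  q_1=6·1+0=6
fundamental: x₁=91, y₁=6  (since 8281 − 230·36 = 1)
(x_2, y_2) = (91·91 + 230·6·6, 91·6 + 6·91) = (16561, 1092)
(x_3, y_3) = (91·16561 + 230·6·1092, 91·1092 + 6·16561) = (3014011, 198738)
(x_4, y_4) = (91·3014011 + 230·6·198738, 91·198738 + 6·3014011) = (548533441, 36169224)

91 6
16561 1092
3014011 198738
548533441 36169224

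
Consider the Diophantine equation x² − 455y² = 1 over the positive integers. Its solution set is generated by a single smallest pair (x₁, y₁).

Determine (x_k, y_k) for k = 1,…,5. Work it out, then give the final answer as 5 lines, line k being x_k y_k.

d=455: √d = [21; 3,42] (ℓ=2, even), read p_1/q_1
i=0: a=21 ⇒ p=21, q=1
i=1: a=3 ⇒ p=64, q=3
(x₁, y₁) = (64, 3);  64² − 455·3² = 1 ✓
(x_2, y_2) = (64·64 + 455·3·3, 64·3 + 3·64) = (8191, 384)
(x_3, y_3) = (64·8191 + 455·3·384, 64·384 + 3·8191) = (1048384, 49149)
(x_4, y_4) = (64·1048384 + 455·3·49149, 64·49149 + 3·1048384) = (134184961, 6290688)
(x_5, y_5) = (64·134184961 + 455·3·6290688, 64·6290688 + 3·134184961) = (17174626624, 805158915)

64 3
8191 384
1048384 49149
134184961 6290688
17174626624 805158915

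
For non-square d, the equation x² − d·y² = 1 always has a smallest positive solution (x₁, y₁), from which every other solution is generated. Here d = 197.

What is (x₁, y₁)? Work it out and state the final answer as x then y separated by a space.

393 28

d=197: √d = [14; 28] (ℓ=1, odd), read p_1/q_1
step 0: (14, 1)  from 14·(1,0) + (0,1)
step 1: (393, 28)  from 28·(14,1) + (1,0)
fundamental: x₁=393, y₁=28  (since 154449 − 197·784 = 1)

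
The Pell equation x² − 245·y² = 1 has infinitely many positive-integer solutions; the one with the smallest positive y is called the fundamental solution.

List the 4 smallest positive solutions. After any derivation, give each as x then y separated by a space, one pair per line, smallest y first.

51841 3312
5374978561 343394784
557288527109761 35603857991376
57780789062419261441 3691479203918451648

√245 = [15; 1,1,1,7,6,7,1,1,1,30, …], period ℓ=10 (even) → k=9
i=0: a=15 ⇒ p=15, q=1
i=1: a=1 ⇒ p=16, q=1
i=2: a=1 ⇒ p=31, q=2
i=3: a=1 ⇒ p=47, q=3
…
i=5: a=6 ⇒ p=2207, q=141
…
i=8: a=1 ⇒ p=33825, q=2161
i=9: a=1 ⇒ p=51841, q=3312
(x₁, y₁) = (51841, 3312);  51841² − 245·3312² = 1 ✓
n=2: (51841,3312)∘(51841,3312) = (51841·51841+245·3312·3312, 51841·3312+3312·51841) = (5374978561,343394784)
n=3: (5374978561,343394784)∘(51841,3312) = (51841·5374978561+245·3312·343394784, 51841·343394784+3312·5374978561) = (557288527109761,35603857991376)
n=4: (557288527109761,35603857991376)∘(51841,3312) = (51841·557288527109761+245·3312·35603857991376, 51841·35603857991376+3312·557288527109761) = (57780789062419261441,3691479203918451648)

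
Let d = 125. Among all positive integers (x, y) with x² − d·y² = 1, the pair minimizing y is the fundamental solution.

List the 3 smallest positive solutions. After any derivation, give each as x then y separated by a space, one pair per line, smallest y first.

[11; 5,1,1,5,22] for √125; ℓ=5 ⇒ convergent index 9
i=0: a=11 ⇒ p=11, q=1
…
i=3: a=1 ⇒ p=123, q=11
i=4: a=5 ⇒ p=682, q=61
i=5: a=22 ⇒ p=15127, q=1353
i=6: a=5 ⇒ p=76317, q=6826
…
i=8: a=1 ⇒ p=167761, q=15005
i=9: a=5 ⇒ p=930249, q=83204
fundamental: x₁=930249, y₁=83204  (since 865363202001 − 125·6922905616 = 1)
(930249+83204√125)^2 = 1730726404001 + 154800875592√125
(930249+83204√125)^3 = 3220013013190122249 + 288006719437081612√125

930249 83204
1730726404001 154800875592
3220013013190122249 288006719437081612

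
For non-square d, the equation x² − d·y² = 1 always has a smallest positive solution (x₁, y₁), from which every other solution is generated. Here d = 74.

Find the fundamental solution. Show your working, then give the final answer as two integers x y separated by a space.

[8; 1,1,1,1,16] for √74; ℓ=5 ⇒ convergent index 9
i=0: a=8 ⇒ p=8, q=1
i=1: a=1 ⇒ p=9, q=1
…
i=3: a=1 ⇒ p=26, q=3
…
i=7: a=1 ⇒ p=1471, q=171
i=8: a=1 ⇒ p=2228, q=259
i=9: a=1 ⇒ p=3699, q=430
→ (3699, 430).  Check: 3699²=13682601, 74·430²=13682600, difference 1.

3699 430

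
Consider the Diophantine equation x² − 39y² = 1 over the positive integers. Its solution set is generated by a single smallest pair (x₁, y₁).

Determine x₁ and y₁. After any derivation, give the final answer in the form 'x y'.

√39 → a₀=6, period (4,12); ℓ=2 even so k=1
step 0: (6, 1)  from 6·(1,0) + (0,1)
step 1: (25, 4)  from 4·(6,1) + (1,0)
→ (25, 4).  Check: 25²=625, 39·4²=624, difference 1.

25 4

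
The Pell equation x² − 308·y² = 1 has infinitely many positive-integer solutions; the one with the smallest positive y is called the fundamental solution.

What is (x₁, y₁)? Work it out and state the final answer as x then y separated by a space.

[17; 1,1,4,1,1,34] for √308; ℓ=6 ⇒ convergent index 5
i=0: a=17 ⇒ p=17, q=1
…
i=2: a=1 ⇒ p=35, q=2
i=3: a=4 ⇒ p=158, q=9
i=4: a=1 ⇒ p=193, q=11
i=5: a=1 ⇒ p=351, q=20
(x₁, y₁) = (351, 20);  351² − 308·20² = 1 ✓

351 20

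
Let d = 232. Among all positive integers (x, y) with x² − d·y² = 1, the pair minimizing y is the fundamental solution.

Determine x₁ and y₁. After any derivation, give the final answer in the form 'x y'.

[15; 4,3,7,3,4,30] for √232; ℓ=6 ⇒ convergent index 5
step 0: (15, 1)  from 15·(1,0) + (0,1)
…
step 3: (1447, 95)  from 7·(198,13) + (61,4)
step 4: (4539, 298)  from 3·(1447,95) + (198,13)
step 5: (19603, 1287)  from 4·(4539,298) + (1447,95)
(x₁, y₁) = (19603, 1287);  19603² − 232·1287² = 1 ✓

19603 1287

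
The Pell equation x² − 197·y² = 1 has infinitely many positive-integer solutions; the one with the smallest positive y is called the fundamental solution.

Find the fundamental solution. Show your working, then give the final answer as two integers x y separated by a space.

393 28

√197 = [14; 28, …], period ℓ=1 (odd) → k=1
step 0: (14, 1)  from 14·(1,0) + (0,1)
step 1: (393, 28)  from 28·(14,1) + (1,0)
fundamental: x₁=393, y₁=28  (since 154449 − 197·784 = 1)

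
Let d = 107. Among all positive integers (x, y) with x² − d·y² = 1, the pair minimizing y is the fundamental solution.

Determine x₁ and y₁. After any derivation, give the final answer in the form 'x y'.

962 93

d=107: √d = [10; 2,1,9,1,2,20] (ℓ=6, even), read p_5/q_5
k=0  a_k=10  p_k/q_k = 10/1
…
k=2  a_k=1  p_k/q_k = 31/3
…
k=4  a_k=1  p_k/q_k = 331/32
k=5  a_k=2  p_k/q_k = 962/93
→ (962, 93).  Check: 962²=925444, 107·93²=925443, difference 1.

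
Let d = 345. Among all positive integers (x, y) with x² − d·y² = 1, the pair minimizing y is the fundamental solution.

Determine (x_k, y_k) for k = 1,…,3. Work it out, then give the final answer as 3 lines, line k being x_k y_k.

6761 364
91422241 4922008
1236211536041 66555391812

d=345: √d = [18; 1,1,2,1,6,1,2,1,1,36] (ℓ=10, even), read p_9/q_9
a_0=18:  p_0=18·1+0=18,  q_0=18·0+1=1
…
a_3=2:  p_3=2·37+19=93,  q_3=2·2+1=5
a_4=1:  p_4=1·93+37=130,  q_4=1·5+2=7
a_5=6:  p_5=6·130+93=873,  q_5=6·7+5=47
a_6=1:  p_6=1·873+130=1003,  q_6=1·47+7=54
a_7=2:  p_7=2·1003+873=2879,  q_7=2·54+47=155
a_8=1:  p_8=1·2879+1003=3882,  q_8=1·155+54=209
a_9=1:  p_9=1·3882+2879=6761,  q_9=1·209+155=364
fundamental: x₁=6761, y₁=364  (since 45711121 − 345·132496 = 1)
k=2:  x_2 = 6761·6761+345·364·364 = 91422241,  y_2 = 6761·364+364·6761 = 4922008
k=3:  x_3 = 6761·91422241+345·364·4922008 = 1236211536041,  y_3 = 6761·4922008+364·91422241 = 66555391812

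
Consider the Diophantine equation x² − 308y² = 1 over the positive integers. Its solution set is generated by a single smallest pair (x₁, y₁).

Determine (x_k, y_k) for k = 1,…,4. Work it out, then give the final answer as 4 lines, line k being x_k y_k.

d=308: √d = [17; 1,1,4,1,1,34] (ℓ=6, even), read p_5/q_5
i=0: a=17 ⇒ p=17, q=1
i=1: a=1 ⇒ p=18, q=1
i=2: a=1 ⇒ p=35, q=2
i=3: a=4 ⇒ p=158, q=9
i=4: a=1 ⇒ p=193, q=11
i=5: a=1 ⇒ p=351, q=20
(x₁, y₁) = (351, 20);  351² − 308·20² = 1 ✓
(351+20√308)^2 = 246401 + 14040√308
(351+20√308)^3 = 172973151 + 9856060√308
(351+20√308)^4 = 121426905601 + 6918940080√308

351 20
246401 14040
172973151 9856060
121426905601 6918940080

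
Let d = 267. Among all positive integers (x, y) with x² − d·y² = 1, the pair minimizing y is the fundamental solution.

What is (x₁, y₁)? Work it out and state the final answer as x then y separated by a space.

2402 147

√267 → a₀=16, period (2,1,15,1,2,32); ℓ=6 even so k=5
k=0  a_k=16  p_k/q_k = 16/1
k=1  a_k=2  p_k/q_k = 33/2
k=2  a_k=1  p_k/q_k = 49/3
k=3  a_k=15  p_k/q_k = 768/47
k=4  a_k=1  p_k/q_k = 817/50
k=5  a_k=2  p_k/q_k = 2402/147
fundamental: x₁=2402, y₁=147  (since 5769604 − 267·21609 = 1)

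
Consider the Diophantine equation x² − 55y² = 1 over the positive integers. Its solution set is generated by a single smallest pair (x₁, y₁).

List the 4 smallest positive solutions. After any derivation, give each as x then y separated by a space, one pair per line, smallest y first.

89 12
15841 2136
2819609 380196
501874561 67672752

[7; 2,2,2,14] for √55; ℓ=4 ⇒ convergent index 3
a_0=7:  p_0=7·1+0=7,  q_0=7·0+1=1
…
a_2=2:  p_2=2·15+7=37,  q_2=2·2+1=5
a_3=2:  p_3=2·37+15=89,  q_3=2·5+2=12
(x₁, y₁) = (89, 12);  89² − 55·12² = 1 ✓
(89+12√55)^2 = 15841 + 2136√55
(89+12√55)^3 = 2819609 + 380196√55
(89+12√55)^4 = 501874561 + 67672752√55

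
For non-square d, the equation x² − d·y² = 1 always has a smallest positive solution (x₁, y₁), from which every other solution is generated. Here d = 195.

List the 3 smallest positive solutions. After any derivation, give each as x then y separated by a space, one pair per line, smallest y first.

14 1
391 28
10934 783

√195 = [13; 1,26, …], period ℓ=2 (even) → k=1
k=0  a_k=13  p_k/q_k = 13/1
k=1  a_k=1  p_k/q_k = 14/1
fundamental: x₁=14, y₁=1  (since 196 − 195·1 = 1)
(14+1√195)^2 = 391 + 28√195
(14+1√195)^3 = 10934 + 783√195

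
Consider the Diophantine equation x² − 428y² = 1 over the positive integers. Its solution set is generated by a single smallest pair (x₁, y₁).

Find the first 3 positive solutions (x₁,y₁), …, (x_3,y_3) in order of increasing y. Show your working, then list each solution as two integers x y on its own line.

1850887 89466
6851565373537 331182912684
25362946559057703751 1225964295417811950

√428 = [20; 1,2,4,1,5,10,5,1,4,2,1,40, …], period ℓ=12 (even) → k=11
step 0: (20, 1)  from 20·(1,0) + (0,1)
…
step 7: (99779, 4823)  from 5·(19571,946) + (1924,93)
…
step 9: (577179, 27899)  from 4·(119350,5769) + (99779,4823)
step 10: (1273708, 61567)  from 2·(577179,27899) + (119350,5769)
step 11: (1850887, 89466)  from 1·(1273708,61567) + (577179,27899)
fundamental: x₁=1850887, y₁=89466  (since 3425782686769 − 428·8004165156 = 1)
k=2:  x_2 = 1850887·1850887+428·89466·89466 = 6851565373537,  y_2 = 1850887·89466+89466·1850887 = 331182912684
k=3:  x_3 = 1850887·6851565373537+428·89466·331182912684 = 25362946559057703751,  y_3 = 1850887·331182912684+89466·6851565373537 = 1225964295417811950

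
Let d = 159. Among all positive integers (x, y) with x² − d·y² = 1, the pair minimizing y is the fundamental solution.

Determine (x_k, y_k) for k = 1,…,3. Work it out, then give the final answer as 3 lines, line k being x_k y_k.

1324 105
3505951 278040
9283756924 736249815

√159 = [12; 1,1,1,1,3,1,1,1,1,24, …], period ℓ=10 (even) → k=9
step 0: (12, 1)  from 12·(1,0) + (0,1)
step 1: (13, 1)  from 1·(12,1) + (1,0)
step 2: (25, 2)  from 1·(13,1) + (12,1)
step 3: (38, 3)  from 1·(25,2) + (13,1)
step 4: (63, 5)  from 1·(38,3) + (25,2)
step 5: (227, 18)  from 3·(63,5) + (38,3)
step 6: (290, 23)  from 1·(227,18) + (63,5)
step 7: (517, 41)  from 1·(290,23) + (227,18)
step 8: (807, 64)  from 1·(517,41) + (290,23)
step 9: (1324, 105)  from 1·(807,64) + (517,41)
→ (1324, 105).  Check: 1324²=1752976, 159·105²=1752975, difference 1.
(x_2, y_2) = (1324·1324 + 159·105·105, 1324·105 + 105·1324) = (3505951, 278040)
(x_3, y_3) = (1324·3505951 + 159·105·278040, 1324·278040 + 105·3505951) = (9283756924, 736249815)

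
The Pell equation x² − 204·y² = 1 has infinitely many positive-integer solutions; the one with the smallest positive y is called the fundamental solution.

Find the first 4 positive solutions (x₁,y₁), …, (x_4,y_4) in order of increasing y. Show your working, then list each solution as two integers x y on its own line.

4999 350
49980001 3499300
499700044999 34986001050
4996000999920001 349790034998600

√204 = [14; 3,1,1,6,1,1,3,28, …], period ℓ=8 (even) → k=7
i=0: a=14 ⇒ p=14, q=1
i=1: a=3 ⇒ p=43, q=3
…
i=4: a=6 ⇒ p=657, q=46
i=5: a=1 ⇒ p=757, q=53
i=6: a=1 ⇒ p=1414, q=99
i=7: a=3 ⇒ p=4999, q=350
→ (4999, 350).  Check: 4999²=24990001, 204·350²=24990000, difference 1.
k=2:  x_2 = 4999·4999+204·350·350 = 49980001,  y_2 = 4999·350+350·4999 = 3499300
k=3:  x_3 = 4999·49980001+204·350·3499300 = 499700044999,  y_3 = 4999·3499300+350·49980001 = 34986001050
k=4:  x_4 = 4999·499700044999+204·350·34986001050 = 4996000999920001,  y_4 = 4999·34986001050+350·499700044999 = 349790034998600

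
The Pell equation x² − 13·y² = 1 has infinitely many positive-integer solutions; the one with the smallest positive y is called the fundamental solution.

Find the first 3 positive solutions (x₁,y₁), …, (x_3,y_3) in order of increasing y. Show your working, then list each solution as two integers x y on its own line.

649 180
842401 233640
1093435849 303264540

[3; 1,1,1,1,6] for √13; ℓ=5 ⇒ convergent index 9
a_0=3:  p_0=3·1+0=3,  q_0=3·0+1=1
…
a_2=1:  p_2=1·4+3=7,  q_2=1·1+1=2
a_3=1:  p_3=1·7+4=11,  q_3=1·2+1=3
a_4=1:  p_4=1·11+7=18,  q_4=1·3+2=5
a_5=6:  p_5=6·18+11=119,  q_5=6·5+3=33
…
a_7=1:  p_7=1·137+119=256,  q_7=1·38+33=71
a_8=1:  p_8=1·256+137=393,  q_8=1·71+38=109
a_9=1:  p_9=1·393+256=649,  q_9=1·109+71=180
(x₁, y₁) = (649, 180);  649² − 13·180² = 1 ✓
(649+180√13)^2 = 842401 + 233640√13
(649+180√13)^3 = 1093435849 + 303264540√13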